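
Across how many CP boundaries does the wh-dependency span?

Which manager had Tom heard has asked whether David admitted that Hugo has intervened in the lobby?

"which manager" is extracted from the subject of "asked".
Boundaries crossed, outermost first: [Ø] — 1 in total.

1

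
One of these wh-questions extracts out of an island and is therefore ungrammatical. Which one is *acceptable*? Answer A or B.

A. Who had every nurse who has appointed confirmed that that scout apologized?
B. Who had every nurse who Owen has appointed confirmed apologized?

In A, the wh-phrase is extracted from inside a complex-NP island (relative clause) (introduced by "who"), which blocks movement.
In B, the extraction path crosses only that-complement boundaries, which are transparent.
So B is grammatical.

B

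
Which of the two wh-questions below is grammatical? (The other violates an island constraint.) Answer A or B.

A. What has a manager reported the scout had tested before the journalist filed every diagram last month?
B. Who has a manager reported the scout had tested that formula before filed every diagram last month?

A

In B, the wh-phrase is extracted from inside an adjunct island (introduced by "before"), which blocks movement.
In A, the extraction path crosses only that-complement boundaries, which are transparent.
So A is grammatical.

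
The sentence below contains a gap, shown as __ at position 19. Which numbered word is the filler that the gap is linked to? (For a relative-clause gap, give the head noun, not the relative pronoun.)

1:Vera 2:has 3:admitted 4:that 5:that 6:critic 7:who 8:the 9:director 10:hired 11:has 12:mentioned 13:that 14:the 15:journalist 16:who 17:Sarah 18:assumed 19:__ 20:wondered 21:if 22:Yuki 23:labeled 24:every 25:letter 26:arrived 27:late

15

The gap at 19 is the subject of "wondered", inside a relative clause.
The relative pronoun is "who" (word 16); it is bound by the head noun immediately before it.
Its filler is the head noun "journalist", at word 15.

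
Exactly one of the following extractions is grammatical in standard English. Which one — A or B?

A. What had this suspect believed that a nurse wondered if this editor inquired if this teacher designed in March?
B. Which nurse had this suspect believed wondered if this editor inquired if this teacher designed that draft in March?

In A, the wh-phrase is extracted from inside a wh-island (introduced by "if"), which blocks movement.
In B, the extraction path crosses only that-complement boundaries, which are transparent.
So B is grammatical.

B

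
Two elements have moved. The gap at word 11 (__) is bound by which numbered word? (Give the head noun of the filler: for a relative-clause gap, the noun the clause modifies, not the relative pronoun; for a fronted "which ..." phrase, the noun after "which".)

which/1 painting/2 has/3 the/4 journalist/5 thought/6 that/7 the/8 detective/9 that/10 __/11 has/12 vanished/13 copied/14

The marked gap is inside the relative clause, the subject of "vanished".
Its filler is the head noun "detective" (via "that"), at word 9.
(The other dependency links word 2 to a gap after word 14.)

9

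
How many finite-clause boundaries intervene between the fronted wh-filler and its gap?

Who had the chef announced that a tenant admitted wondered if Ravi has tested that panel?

"who" is extracted from the subject of "wondered".
Boundaries crossed, outermost first: [that], [Ø] — 2 in total.

2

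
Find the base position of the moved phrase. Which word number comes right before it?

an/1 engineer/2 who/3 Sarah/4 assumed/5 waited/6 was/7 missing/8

The displaced element is "an engineer" (word 2).
It is linked across 1 clause boundary (Ø).
It functions as the subject of "waited", so the gap sits immediately after word 5 ("assumed").
Base order: Sarah assumed that an engineer waited.

5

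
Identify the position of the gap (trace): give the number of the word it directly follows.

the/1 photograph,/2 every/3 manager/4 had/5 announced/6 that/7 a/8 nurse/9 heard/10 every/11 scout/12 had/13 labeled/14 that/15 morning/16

14

The displaced element is "the photograph" (word 2).
It is linked across 2 clause boundaries (that → Ø).
It functions as the direct object of "labeled", so the gap sits immediately after word 14 ("labeled").
Base order: Every manager had announced that a nurse heard every scout had labeled the photograph that morning.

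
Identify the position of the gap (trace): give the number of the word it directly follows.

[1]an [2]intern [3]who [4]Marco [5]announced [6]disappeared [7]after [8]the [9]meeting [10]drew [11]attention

5

The displaced element is "an intern" (word 2).
It is linked across 1 clause boundary (Ø).
It functions as the subject of "disappeared", so the gap sits immediately after word 5 ("announced").
Base order: Marco announced that an intern disappeared after the meeting.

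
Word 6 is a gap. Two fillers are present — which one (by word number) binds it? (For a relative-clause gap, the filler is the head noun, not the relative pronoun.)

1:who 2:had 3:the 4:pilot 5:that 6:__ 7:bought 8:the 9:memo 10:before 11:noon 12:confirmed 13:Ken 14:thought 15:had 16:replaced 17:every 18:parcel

4

The marked gap is inside the relative clause, the subject of "bought".
Its filler is the head noun "pilot" (via "that"), at word 4.
(The other dependency links word 1 to a gap after word 14.)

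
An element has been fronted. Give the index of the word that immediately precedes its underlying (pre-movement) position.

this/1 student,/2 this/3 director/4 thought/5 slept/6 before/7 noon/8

5

The displaced element is "this student" (word 2).
It is linked across 1 clause boundary (Ø).
It functions as the subject of "slept", so the gap sits immediately after word 5 ("thought").
Base order: This director thought that this student slept before noon.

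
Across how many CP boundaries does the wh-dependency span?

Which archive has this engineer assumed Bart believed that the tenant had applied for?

"which archive" is extracted from the PP object of "applied".
Boundaries crossed, outermost first: [Ø], [that] — 2 in total.

2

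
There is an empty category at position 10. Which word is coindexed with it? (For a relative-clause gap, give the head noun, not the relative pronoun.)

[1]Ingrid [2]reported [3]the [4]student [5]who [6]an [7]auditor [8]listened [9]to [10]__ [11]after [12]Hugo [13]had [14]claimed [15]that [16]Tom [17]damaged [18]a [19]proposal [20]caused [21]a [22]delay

The gap at 10 is the prepositional object of "listened", inside a relative clause.
The relative pronoun is "who" (word 5); it is bound by the head noun immediately before it.
Its filler is the head noun "student", at word 4.

4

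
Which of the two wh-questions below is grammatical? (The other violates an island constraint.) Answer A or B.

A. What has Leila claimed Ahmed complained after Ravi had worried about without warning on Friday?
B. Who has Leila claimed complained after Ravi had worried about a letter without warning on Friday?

In A, the wh-phrase is extracted from inside an adjunct island (introduced by "after"), which blocks movement.
In B, the extraction path crosses only that-complement boundaries, which are transparent.
So B is grammatical.

B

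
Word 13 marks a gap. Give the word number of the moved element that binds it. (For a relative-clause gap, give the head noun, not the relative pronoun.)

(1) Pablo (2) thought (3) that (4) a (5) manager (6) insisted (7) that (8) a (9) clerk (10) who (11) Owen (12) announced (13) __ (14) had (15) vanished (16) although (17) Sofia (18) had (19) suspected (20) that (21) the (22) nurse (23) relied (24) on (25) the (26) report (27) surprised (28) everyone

The gap at 13 is the subject of "vanished", inside a relative clause.
The relative pronoun is "who" (word 10); it is bound by the head noun immediately before it.
Its filler is the head noun "clerk", at word 9.

9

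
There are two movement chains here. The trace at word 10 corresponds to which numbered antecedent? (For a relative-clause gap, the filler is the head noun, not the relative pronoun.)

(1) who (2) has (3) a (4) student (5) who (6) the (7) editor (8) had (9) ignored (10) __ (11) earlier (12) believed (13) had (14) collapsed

4

The marked gap is inside the relative clause, the direct object of "ignored".
Its filler is the head noun "student" (via "who"), at word 4.
(The other dependency links word 1 to a gap after word 12.)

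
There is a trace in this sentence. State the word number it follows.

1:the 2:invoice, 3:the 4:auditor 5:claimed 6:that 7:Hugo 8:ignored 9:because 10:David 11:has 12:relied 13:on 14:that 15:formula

8

The displaced element is "the invoice" (word 2).
It is linked across 1 clause boundary (that).
It functions as the direct object of "ignored", so the gap sits immediately after word 8 ("ignored").
Base order: The auditor claimed that Hugo ignored the invoice because David has relied on that formula.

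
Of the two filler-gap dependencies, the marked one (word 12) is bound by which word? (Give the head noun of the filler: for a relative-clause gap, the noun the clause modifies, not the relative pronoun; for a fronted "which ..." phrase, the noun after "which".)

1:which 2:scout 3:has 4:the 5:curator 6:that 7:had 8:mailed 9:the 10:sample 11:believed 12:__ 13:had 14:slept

The marked gap is the subject of "slept".
Its filler is the fronted wh-phrase "which scout", at word 2.
(The other dependency links word 5 to a gap after word 6.)

2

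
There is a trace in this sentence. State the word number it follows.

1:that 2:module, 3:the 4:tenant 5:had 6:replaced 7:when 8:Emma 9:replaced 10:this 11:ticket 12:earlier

6

The displaced element is "that module" (word 2).
It functions as the direct object of "replaced", so the gap sits immediately after word 6 ("replaced").
Base order: The tenant had replaced that module when Emma replaced this ticket earlier.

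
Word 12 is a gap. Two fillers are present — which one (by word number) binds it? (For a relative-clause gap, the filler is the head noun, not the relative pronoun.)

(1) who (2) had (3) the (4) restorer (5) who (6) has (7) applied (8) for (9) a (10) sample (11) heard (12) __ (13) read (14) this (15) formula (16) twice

1

The marked gap is the subject of "read".
Its filler is the fronted wh-phrase "who", at word 1.
(The other dependency links word 4 to a gap after word 5.)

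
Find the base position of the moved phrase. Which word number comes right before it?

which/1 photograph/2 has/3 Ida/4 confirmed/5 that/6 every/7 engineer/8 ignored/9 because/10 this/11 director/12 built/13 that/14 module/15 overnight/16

The displaced element is "which photograph" (word 2).
It is linked across 1 clause boundary (that).
It functions as the direct object of "ignored", so the gap sits immediately after word 9 ("ignored").
Base order: Ida has confirmed that every engineer ignored which photograph because this director built that module overnight.

9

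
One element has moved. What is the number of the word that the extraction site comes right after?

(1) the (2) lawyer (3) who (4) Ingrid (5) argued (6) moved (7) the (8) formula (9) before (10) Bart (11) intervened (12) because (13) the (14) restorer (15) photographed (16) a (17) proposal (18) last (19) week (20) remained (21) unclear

The displaced element is "the lawyer" (word 2).
It is linked across 1 clause boundary (Ø).
It functions as the subject of "moved", so the gap sits immediately after word 5 ("argued").
Base order: Ingrid argued that the lawyer moved the formula before Bart intervened because the restorer photographed a proposal last week.

5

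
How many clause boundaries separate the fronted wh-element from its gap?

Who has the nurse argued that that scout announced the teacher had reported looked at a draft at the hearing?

3

"who" is extracted from the subject of "looked".
Boundaries crossed, outermost first: [that], [Ø], [Ø] — 3 in total.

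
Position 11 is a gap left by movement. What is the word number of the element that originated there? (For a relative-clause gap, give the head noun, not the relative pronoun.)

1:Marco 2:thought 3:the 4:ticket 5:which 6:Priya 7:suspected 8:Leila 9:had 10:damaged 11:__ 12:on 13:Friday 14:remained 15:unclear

4

The gap at 11 is the object of "damaged", inside a relative clause.
The relative pronoun is "which" (word 5); it is bound by the head noun immediately before it.
Its filler is the head noun "ticket", at word 4.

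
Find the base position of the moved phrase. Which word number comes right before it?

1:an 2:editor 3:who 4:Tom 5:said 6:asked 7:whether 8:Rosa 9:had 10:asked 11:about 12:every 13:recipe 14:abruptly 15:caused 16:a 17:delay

5

The displaced element is "an editor" (word 2).
It is linked across 1 clause boundary (Ø).
It functions as the subject of "asked", so the gap sits immediately after word 5 ("said").
Base order: Tom said an editor asked whether Rosa had asked about every recipe abruptly.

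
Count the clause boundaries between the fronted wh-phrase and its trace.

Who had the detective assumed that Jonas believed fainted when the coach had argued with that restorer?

"who" is extracted from the subject of "fainted".
Boundaries crossed, outermost first: [that], [Ø] — 2 in total.

2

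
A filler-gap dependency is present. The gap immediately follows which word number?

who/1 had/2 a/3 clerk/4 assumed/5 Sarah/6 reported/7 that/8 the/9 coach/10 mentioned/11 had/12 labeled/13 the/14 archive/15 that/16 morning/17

11

The displaced element is "who" (word 1).
It is linked across 3 clause boundaries (Ø → that → Ø).
It functions as the subject of "labeled", so the gap sits immediately after word 11 ("mentioned").
Base order: A clerk had assumed Sarah reported that the coach mentioned that who had labeled the archive that morning.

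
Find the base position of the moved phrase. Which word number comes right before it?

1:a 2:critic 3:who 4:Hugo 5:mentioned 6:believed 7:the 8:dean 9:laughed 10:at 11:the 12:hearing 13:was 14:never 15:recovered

The displaced element is "a critic" (word 2).
It is linked across 1 clause boundary (Ø).
It functions as the subject of "believed", so the gap sits immediately after word 5 ("mentioned").
Base order: Hugo mentioned that a critic believed the dean laughed at the hearing.

5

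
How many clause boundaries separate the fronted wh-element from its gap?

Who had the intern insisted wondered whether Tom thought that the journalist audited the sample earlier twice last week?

1

"who" is extracted from the subject of "wondered".
Boundaries crossed, outermost first: [Ø] — 1 in total.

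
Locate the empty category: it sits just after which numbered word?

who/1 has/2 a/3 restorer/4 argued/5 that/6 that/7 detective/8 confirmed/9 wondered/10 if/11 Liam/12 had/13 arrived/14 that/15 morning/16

The displaced element is "who" (word 1).
It is linked across 2 clause boundaries (that → Ø).
It functions as the subject of "wondered", so the gap sits immediately after word 9 ("confirmed").
Base order: A restorer has argued that that detective confirmed who wondered if Liam had arrived that morning.

9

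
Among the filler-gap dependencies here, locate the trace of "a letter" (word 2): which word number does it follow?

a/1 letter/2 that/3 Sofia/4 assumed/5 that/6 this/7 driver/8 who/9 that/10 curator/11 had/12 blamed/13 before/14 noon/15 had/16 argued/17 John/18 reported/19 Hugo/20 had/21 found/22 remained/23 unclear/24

The displaced element is "a letter" (word 2).
It is linked across 3 clause boundaries (that → Ø → Ø).
It functions as the direct object of "found", so the gap sits immediately after word 22 ("found").
Base order: Sofia assumed that this driver who that curator had blamed before noon had argued John reported Hugo had found a letter.

22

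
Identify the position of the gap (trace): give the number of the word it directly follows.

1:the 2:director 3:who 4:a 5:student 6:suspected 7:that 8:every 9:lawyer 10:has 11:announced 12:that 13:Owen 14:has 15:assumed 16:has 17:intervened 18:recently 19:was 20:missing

The displaced element is "the director" (word 2).
It is linked across 3 clause boundaries (that → that → Ø).
It functions as the subject of "intervened", so the gap sits immediately after word 15 ("assumed").
Base order: A student suspected that every lawyer has announced that Owen has assumed that the director has intervened recently.

15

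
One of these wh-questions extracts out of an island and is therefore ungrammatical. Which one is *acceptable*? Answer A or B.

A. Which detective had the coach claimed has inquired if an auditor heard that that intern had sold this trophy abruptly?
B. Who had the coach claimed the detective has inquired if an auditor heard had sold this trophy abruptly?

In B, the wh-phrase is extracted from inside a wh-island (introduced by "if"), which blocks movement.
In A, the extraction path crosses only that-complement boundaries, which are transparent.
So A is grammatical.

A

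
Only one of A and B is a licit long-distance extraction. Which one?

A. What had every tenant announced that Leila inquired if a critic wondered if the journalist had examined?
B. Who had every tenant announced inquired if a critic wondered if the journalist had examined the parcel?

In A, the wh-phrase is extracted from inside a wh-island (introduced by "if"), which blocks movement.
In B, the extraction path crosses only that-complement boundaries, which are transparent.
So B is grammatical.

B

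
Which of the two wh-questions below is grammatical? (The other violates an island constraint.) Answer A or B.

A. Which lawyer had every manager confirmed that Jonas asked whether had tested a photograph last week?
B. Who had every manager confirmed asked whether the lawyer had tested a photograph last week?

B

In A, the wh-phrase is extracted from inside a wh-island (introduced by "whether"), which blocks movement.
In B, the extraction path crosses only that-complement boundaries, which are transparent.
So B is grammatical.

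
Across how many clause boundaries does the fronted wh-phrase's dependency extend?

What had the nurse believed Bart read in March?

"what" is extracted from the object of "read".
Boundaries crossed, outermost first: [Ø] — 1 in total.

1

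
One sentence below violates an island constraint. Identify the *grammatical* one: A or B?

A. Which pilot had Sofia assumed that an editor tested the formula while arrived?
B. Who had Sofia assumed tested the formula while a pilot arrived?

B

In A, the wh-phrase is extracted from inside an adjunct island (introduced by "while"), which blocks movement.
In B, the extraction path crosses only that-complement boundaries, which are transparent.
So B is grammatical.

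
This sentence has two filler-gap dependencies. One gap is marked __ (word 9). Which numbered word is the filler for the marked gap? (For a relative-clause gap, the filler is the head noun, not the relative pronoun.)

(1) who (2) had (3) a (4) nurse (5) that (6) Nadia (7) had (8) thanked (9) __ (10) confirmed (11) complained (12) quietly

4

The marked gap is inside the relative clause, the direct object of "thanked".
Its filler is the head noun "nurse" (via "that"), at word 4.
(The other dependency links word 1 to a gap after word 10.)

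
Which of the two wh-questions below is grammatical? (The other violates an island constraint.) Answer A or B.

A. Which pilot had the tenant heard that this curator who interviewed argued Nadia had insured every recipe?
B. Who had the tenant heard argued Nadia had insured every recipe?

B

In A, the wh-phrase is extracted from inside a complex-NP island (relative clause) (introduced by "who"), which blocks movement.
In B, the extraction path crosses only that-complement boundaries, which are transparent.
So B is grammatical.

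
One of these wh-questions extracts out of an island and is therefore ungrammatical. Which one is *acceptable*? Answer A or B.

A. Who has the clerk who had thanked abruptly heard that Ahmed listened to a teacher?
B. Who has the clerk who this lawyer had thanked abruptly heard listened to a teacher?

In A, the wh-phrase is extracted from inside a complex-NP island (relative clause) (introduced by "who"), which blocks movement.
In B, the extraction path crosses only that-complement boundaries, which are transparent.
So B is grammatical.

B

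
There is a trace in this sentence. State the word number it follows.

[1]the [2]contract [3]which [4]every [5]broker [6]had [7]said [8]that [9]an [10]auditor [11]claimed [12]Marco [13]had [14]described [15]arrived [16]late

14

The displaced element is "the contract" (word 2).
It is linked across 2 clause boundaries (that → Ø).
It functions as the direct object of "described", so the gap sits immediately after word 14 ("described").
Base order: Every broker had said that an auditor claimed Marco had described the contract.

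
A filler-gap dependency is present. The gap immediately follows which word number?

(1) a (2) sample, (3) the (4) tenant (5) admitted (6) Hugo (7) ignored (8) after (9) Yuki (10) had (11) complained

7

The displaced element is "a sample" (word 2).
It is linked across 1 clause boundary (Ø).
It functions as the direct object of "ignored", so the gap sits immediately after word 7 ("ignored").
Base order: The tenant admitted Hugo ignored a sample after Yuki had complained.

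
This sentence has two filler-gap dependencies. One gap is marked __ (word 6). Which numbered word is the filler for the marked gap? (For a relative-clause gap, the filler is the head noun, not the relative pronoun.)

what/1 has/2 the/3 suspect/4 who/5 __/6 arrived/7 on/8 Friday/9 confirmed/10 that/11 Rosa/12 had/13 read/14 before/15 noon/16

The marked gap is inside the relative clause, the subject of "arrived".
Its filler is the head noun "suspect" (via "who"), at word 4.
(The other dependency links word 1 to a gap after word 14.)

4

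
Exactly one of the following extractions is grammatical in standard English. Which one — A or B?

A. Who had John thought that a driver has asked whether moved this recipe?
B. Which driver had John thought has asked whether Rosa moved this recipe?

B

In A, the wh-phrase is extracted from inside a wh-island (introduced by "whether"), which blocks movement.
In B, the extraction path crosses only that-complement boundaries, which are transparent.
So B is grammatical.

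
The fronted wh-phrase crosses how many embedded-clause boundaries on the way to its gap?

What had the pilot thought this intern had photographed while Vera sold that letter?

1

"what" is extracted from the object of "photographed".
Boundaries crossed, outermost first: [Ø] — 1 in total.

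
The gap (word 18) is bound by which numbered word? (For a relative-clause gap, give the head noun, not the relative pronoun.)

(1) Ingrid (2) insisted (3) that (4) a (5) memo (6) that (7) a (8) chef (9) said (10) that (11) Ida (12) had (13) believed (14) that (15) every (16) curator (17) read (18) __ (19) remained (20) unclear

The gap at 18 is the object of "read", inside a relative clause.
The relative pronoun is "that" (word 6); it is bound by the head noun immediately before it.
Its filler is the head noun "memo", at word 5.

5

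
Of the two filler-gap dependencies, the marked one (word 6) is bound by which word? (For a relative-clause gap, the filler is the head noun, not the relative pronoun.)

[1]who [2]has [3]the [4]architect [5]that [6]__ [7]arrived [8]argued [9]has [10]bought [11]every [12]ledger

The marked gap is inside the relative clause, the subject of "arrived".
Its filler is the head noun "architect" (via "that"), at word 4.
(The other dependency links word 1 to a gap after word 8.)

4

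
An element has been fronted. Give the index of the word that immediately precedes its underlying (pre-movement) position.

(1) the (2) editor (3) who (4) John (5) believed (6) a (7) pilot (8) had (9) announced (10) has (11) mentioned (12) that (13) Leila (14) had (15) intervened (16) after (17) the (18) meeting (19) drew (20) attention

The displaced element is "the editor" (word 2).
It is linked across 2 clause boundaries (Ø → Ø).
It functions as the subject of "mentioned", so the gap sits immediately after word 9 ("announced").
Base order: John believed a pilot had announced that the editor has mentioned that Leila had intervened after the meeting.

9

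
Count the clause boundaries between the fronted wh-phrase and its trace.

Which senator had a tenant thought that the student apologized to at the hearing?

1

"which senator" is extracted from the PP object of "apologized".
Boundaries crossed, outermost first: [that] — 1 in total.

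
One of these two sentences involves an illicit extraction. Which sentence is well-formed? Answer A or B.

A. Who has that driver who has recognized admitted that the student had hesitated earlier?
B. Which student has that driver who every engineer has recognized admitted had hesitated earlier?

In A, the wh-phrase is extracted from inside a complex-NP island (relative clause) (introduced by "who"), which blocks movement.
In B, the extraction path crosses only that-complement boundaries, which are transparent.
So B is grammatical.

B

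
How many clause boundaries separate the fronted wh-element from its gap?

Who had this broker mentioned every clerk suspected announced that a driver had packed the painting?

2

"who" is extracted from the subject of "announced".
Boundaries crossed, outermost first: [Ø], [Ø] — 2 in total.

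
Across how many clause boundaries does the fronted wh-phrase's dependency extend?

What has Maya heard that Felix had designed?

1

"what" is extracted from the object of "designed".
Boundaries crossed, outermost first: [that] — 1 in total.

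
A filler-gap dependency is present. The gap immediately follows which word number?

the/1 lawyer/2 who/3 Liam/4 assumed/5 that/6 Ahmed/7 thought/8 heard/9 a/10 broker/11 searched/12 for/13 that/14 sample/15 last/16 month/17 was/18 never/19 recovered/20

8

The displaced element is "the lawyer" (word 2).
It is linked across 2 clause boundaries (that → Ø).
It functions as the subject of "heard", so the gap sits immediately after word 8 ("thought").
Base order: Liam assumed that Ahmed thought the lawyer heard a broker searched for that sample last month.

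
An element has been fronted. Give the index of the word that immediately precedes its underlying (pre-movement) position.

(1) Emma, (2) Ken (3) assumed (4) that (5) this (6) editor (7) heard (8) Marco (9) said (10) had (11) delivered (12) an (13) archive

The displaced element is "Emma" (word 1).
It is linked across 3 clause boundaries (that → Ø → Ø).
It functions as the subject of "delivered", so the gap sits immediately after word 9 ("said").
Base order: Ken assumed that this editor heard Marco said that Emma had delivered an archive.

9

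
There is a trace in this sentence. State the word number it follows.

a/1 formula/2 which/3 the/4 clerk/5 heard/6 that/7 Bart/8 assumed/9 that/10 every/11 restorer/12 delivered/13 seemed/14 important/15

The displaced element is "a formula" (word 2).
It is linked across 2 clause boundaries (that → that).
It functions as the direct object of "delivered", so the gap sits immediately after word 13 ("delivered").
Base order: The clerk heard that Bart assumed that every restorer delivered a formula.

13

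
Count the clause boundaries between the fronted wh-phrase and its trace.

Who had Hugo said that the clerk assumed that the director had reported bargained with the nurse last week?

3

"who" is extracted from the subject of "bargained".
Boundaries crossed, outermost first: [that], [that], [Ø] — 3 in total.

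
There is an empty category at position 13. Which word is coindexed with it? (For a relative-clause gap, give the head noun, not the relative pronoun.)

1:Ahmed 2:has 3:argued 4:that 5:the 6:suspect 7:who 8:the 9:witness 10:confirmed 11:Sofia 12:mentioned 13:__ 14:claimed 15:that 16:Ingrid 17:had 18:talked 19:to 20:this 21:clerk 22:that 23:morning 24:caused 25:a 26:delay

The gap at 13 is the subject of "claimed", inside a relative clause.
The relative pronoun is "who" (word 7); it is bound by the head noun immediately before it.
Its filler is the head noun "suspect", at word 6.

6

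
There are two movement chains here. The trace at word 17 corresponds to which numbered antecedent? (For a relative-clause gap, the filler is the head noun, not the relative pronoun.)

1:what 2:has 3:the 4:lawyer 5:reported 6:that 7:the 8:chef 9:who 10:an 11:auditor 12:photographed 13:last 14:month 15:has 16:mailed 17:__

The marked gap is the direct object of "mailed".
Its filler is the fronted wh-phrase "what", at word 1.
(The other dependency links word 8 to a gap after word 12.)

1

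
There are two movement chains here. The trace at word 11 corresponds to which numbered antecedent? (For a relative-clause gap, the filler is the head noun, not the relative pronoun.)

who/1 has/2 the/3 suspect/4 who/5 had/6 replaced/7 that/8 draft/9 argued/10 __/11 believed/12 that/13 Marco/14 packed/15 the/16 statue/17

The marked gap is the subject of "believed".
Its filler is the fronted wh-phrase "who", at word 1.
(The other dependency links word 4 to a gap after word 5.)

1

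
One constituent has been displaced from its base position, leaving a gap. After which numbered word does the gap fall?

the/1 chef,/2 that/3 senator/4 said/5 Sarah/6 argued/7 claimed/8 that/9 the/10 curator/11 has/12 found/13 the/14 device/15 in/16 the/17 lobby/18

7

The displaced element is "the chef" (word 2).
It is linked across 2 clause boundaries (Ø → Ø).
It functions as the subject of "claimed", so the gap sits immediately after word 7 ("argued").
Base order: That senator said Sarah argued that the chef claimed that the curator has found the device in the lobby.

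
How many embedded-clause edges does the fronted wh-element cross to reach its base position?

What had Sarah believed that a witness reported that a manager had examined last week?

"what" is extracted from the object of "examined".
Boundaries crossed, outermost first: [that], [that] — 2 in total.

2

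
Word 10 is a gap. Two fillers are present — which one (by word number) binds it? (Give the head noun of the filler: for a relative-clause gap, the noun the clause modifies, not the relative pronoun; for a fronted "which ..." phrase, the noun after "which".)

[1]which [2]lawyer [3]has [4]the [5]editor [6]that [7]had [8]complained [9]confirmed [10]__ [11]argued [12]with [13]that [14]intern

2

The marked gap is the subject of "argued".
Its filler is the fronted wh-phrase "which lawyer", at word 2.
(The other dependency links word 5 to a gap after word 6.)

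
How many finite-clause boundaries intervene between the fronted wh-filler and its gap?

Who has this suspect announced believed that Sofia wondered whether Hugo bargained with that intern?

1

"who" is extracted from the subject of "believed".
Boundaries crossed, outermost first: [Ø] — 1 in total.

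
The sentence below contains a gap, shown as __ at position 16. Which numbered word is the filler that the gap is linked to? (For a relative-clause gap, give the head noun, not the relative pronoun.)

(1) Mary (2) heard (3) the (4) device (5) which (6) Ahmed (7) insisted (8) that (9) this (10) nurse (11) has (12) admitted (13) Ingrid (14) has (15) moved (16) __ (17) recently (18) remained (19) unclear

4

The gap at 16 is the object of "moved", inside a relative clause.
The relative pronoun is "which" (word 5); it is bound by the head noun immediately before it.
Its filler is the head noun "device", at word 4.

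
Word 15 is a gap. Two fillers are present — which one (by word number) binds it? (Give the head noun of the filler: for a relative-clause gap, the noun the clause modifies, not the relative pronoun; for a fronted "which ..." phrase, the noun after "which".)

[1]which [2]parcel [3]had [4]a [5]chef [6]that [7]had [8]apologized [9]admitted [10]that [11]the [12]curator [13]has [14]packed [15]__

The marked gap is the direct object of "packed".
Its filler is the fronted wh-phrase "which parcel", at word 2.
(The other dependency links word 5 to a gap after word 6.)

2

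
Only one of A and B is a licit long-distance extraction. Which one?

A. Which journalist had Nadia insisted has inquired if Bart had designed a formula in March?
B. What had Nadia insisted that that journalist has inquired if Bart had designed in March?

A

In B, the wh-phrase is extracted from inside a wh-island (introduced by "if"), which blocks movement.
In A, the extraction path crosses only that-complement boundaries, which are transparent.
So A is grammatical.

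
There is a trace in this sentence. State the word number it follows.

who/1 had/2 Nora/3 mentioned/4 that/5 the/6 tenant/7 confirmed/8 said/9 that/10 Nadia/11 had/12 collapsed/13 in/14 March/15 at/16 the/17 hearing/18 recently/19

8

The displaced element is "who" (word 1).
It is linked across 2 clause boundaries (that → Ø).
It functions as the subject of "said", so the gap sits immediately after word 8 ("confirmed").
Base order: Nora had mentioned that the tenant confirmed that who said that Nadia had collapsed in March at the hearing recently.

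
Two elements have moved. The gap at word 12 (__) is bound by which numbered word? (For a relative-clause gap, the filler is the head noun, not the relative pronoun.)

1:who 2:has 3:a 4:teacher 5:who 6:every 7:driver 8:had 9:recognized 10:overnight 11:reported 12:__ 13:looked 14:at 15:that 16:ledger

The marked gap is the subject of "looked".
Its filler is the fronted wh-phrase "who", at word 1.
(The other dependency links word 4 to a gap after word 9.)

1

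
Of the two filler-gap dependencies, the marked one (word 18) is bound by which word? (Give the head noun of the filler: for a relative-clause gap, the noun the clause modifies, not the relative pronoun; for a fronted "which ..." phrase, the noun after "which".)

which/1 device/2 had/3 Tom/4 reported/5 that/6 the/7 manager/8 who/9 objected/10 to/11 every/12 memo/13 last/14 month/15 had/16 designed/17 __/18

The marked gap is the direct object of "designed".
Its filler is the fronted wh-phrase "which device", at word 2.
(The other dependency links word 8 to a gap after word 9.)

2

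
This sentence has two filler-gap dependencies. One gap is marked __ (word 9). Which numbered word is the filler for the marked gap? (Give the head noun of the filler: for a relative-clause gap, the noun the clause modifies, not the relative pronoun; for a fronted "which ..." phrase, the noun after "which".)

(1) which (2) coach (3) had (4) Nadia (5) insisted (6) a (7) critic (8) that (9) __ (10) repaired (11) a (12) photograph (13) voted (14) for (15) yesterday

7

The marked gap is inside the relative clause, the subject of "repaired".
Its filler is the head noun "critic" (via "that"), at word 7.
(The other dependency links word 2 to a gap after word 14.)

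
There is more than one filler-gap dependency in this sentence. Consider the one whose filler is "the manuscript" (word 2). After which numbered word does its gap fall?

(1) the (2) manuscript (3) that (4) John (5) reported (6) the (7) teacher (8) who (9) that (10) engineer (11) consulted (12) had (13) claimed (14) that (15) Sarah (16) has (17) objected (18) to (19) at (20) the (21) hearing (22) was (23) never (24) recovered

18

The displaced element is "the manuscript" (word 2).
It is linked across 2 clause boundaries (Ø → that).
It functions as the object of the preposition "to" of "objected", so the gap sits immediately after word 18 ("to").
Base order: John reported the teacher who that engineer consulted had claimed that Sarah has objected to the manuscript at the hearing.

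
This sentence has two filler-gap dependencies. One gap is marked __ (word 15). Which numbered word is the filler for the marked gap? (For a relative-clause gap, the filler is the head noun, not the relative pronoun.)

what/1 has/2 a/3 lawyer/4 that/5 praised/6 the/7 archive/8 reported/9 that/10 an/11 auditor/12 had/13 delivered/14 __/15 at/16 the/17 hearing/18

The marked gap is the direct object of "delivered".
Its filler is the fronted wh-phrase "what", at word 1.
(The other dependency links word 4 to a gap after word 5.)

1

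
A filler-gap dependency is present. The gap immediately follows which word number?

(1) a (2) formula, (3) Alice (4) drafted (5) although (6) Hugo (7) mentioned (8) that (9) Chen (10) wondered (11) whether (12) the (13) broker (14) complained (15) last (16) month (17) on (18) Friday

4

The displaced element is "a formula" (word 2).
It functions as the direct object of "drafted", so the gap sits immediately after word 4 ("drafted").
Base order: Alice drafted a formula although Hugo mentioned that Chen wondered whether the broker complained last month on Friday.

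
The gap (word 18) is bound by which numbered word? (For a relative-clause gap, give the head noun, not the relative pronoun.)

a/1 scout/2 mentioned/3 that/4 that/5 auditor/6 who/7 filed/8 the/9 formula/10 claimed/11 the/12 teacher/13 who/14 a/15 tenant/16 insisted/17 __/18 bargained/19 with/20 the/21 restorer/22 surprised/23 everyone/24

The gap at 18 is the subject of "bargained", inside a relative clause.
The relative pronoun is "who" (word 14); it is bound by the head noun immediately before it.
Its filler is the head noun "teacher", at word 13.

13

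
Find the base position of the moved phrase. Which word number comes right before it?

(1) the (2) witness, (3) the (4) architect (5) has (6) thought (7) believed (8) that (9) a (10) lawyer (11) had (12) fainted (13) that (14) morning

6

The displaced element is "the witness" (word 2).
It is linked across 1 clause boundary (Ø).
It functions as the subject of "believed", so the gap sits immediately after word 6 ("thought").
Base order: The architect has thought that the witness believed that a lawyer had fainted that morning.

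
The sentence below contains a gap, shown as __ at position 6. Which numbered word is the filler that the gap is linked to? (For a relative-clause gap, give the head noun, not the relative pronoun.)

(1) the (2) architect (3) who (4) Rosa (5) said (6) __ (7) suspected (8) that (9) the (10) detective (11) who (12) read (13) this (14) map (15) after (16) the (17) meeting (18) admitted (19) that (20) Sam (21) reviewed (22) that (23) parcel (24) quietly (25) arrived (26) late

2

The gap at 6 is the subject of "suspected", inside a relative clause.
The relative pronoun is "who" (word 3); it is bound by the head noun immediately before it.
Its filler is the head noun "architect", at word 2.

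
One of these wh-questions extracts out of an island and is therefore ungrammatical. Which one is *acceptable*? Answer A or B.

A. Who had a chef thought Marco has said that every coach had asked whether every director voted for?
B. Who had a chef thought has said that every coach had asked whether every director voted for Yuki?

In A, the wh-phrase is extracted from inside a wh-island (introduced by "whether"), which blocks movement.
In B, the extraction path crosses only that-complement boundaries, which are transparent.
So B is grammatical.

B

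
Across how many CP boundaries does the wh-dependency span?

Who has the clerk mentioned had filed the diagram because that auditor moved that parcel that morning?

"who" is extracted from the subject of "filed".
Boundaries crossed, outermost first: [Ø] — 1 in total.

1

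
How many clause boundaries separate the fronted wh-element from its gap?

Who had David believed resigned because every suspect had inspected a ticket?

1

"who" is extracted from the subject of "resigned".
Boundaries crossed, outermost first: [Ø] — 1 in total.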